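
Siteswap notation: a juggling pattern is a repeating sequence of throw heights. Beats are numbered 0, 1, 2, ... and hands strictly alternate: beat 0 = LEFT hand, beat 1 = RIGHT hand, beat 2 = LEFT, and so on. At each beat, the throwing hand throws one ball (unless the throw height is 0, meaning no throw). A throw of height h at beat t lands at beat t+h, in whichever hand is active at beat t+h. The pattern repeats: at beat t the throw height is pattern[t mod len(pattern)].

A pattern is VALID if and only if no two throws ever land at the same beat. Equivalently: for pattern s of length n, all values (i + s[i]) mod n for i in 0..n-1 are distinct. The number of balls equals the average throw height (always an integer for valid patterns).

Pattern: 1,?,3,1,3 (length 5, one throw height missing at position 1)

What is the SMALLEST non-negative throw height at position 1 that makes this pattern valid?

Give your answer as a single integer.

Answer: 2

Derivation:
i=0: (0 + 1) mod 5 = 1
i=1: s[i]=? (unknown)
i=2: (2 + 3) mod 5 = 0
i=3: (3 + 1) mod 5 = 4
i=4: (4 + 3) mod 5 = 2
Known residues: [0, 1, 2, 4]; need a permutation of 0..4, so missing residue r = 3
Need (1 + s) mod 5 = 3; smallest s = (3 - 1) mod 5 = 2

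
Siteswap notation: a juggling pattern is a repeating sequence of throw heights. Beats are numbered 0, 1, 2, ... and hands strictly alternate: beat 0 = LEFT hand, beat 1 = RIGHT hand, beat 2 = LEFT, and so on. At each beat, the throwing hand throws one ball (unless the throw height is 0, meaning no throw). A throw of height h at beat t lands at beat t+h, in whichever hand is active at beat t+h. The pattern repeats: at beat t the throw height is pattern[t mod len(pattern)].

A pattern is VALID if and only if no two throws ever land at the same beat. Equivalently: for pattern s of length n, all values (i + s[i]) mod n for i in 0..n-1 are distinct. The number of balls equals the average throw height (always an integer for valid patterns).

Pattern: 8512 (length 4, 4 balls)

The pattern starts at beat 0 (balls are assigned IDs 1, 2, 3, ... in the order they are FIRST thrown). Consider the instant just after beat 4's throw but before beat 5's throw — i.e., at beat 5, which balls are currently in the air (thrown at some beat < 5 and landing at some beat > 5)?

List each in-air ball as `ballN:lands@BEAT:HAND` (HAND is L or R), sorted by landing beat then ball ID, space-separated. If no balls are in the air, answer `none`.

Beat 0 (L): throw ball1 h=8 -> lands@8:L; in-air after throw: [b1@8:L]
Beat 1 (R): throw ball2 h=5 -> lands@6:L; in-air after throw: [b2@6:L b1@8:L]
Beat 2 (L): throw ball3 h=1 -> lands@3:R; in-air after throw: [b3@3:R b2@6:L b1@8:L]
Beat 3 (R): throw ball3 h=2 -> lands@5:R; in-air after throw: [b3@5:R b2@6:L b1@8:L]
Beat 4 (L): throw ball4 h=8 -> lands@12:L; in-air after throw: [b3@5:R b2@6:L b1@8:L b4@12:L]
Beat 5 (R): throw ball3 h=5 -> lands@10:L; in-air after throw: [b2@6:L b1@8:L b3@10:L b4@12:L]

Answer: ball2:lands@6:L ball1:lands@8:L ball4:lands@12:L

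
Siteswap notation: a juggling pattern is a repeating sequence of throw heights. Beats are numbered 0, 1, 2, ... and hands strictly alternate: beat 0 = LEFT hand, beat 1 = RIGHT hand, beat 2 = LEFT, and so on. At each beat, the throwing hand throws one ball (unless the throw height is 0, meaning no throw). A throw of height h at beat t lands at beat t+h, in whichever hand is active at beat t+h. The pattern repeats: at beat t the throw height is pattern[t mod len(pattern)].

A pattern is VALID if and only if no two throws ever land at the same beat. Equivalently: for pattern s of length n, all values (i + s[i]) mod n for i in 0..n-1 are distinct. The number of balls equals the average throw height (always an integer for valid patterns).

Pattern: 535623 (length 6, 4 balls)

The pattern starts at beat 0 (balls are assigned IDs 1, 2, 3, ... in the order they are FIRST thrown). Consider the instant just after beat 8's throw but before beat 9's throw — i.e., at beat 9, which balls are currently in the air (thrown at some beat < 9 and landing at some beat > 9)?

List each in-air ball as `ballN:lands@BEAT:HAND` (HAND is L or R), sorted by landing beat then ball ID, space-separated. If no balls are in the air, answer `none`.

Beat 0 (L): throw ball1 h=5 -> lands@5:R; in-air after throw: [b1@5:R]
Beat 1 (R): throw ball2 h=3 -> lands@4:L; in-air after throw: [b2@4:L b1@5:R]
Beat 2 (L): throw ball3 h=5 -> lands@7:R; in-air after throw: [b2@4:L b1@5:R b3@7:R]
Beat 3 (R): throw ball4 h=6 -> lands@9:R; in-air after throw: [b2@4:L b1@5:R b3@7:R b4@9:R]
Beat 4 (L): throw ball2 h=2 -> lands@6:L; in-air after throw: [b1@5:R b2@6:L b3@7:R b4@9:R]
Beat 5 (R): throw ball1 h=3 -> lands@8:L; in-air after throw: [b2@6:L b3@7:R b1@8:L b4@9:R]
Beat 6 (L): throw ball2 h=5 -> lands@11:R; in-air after throw: [b3@7:R b1@8:L b4@9:R b2@11:R]
Beat 7 (R): throw ball3 h=3 -> lands@10:L; in-air after throw: [b1@8:L b4@9:R b3@10:L b2@11:R]
Beat 8 (L): throw ball1 h=5 -> lands@13:R; in-air after throw: [b4@9:R b3@10:L b2@11:R b1@13:R]
Beat 9 (R): throw ball4 h=6 -> lands@15:R; in-air after throw: [b3@10:L b2@11:R b1@13:R b4@15:R]

Answer: ball3:lands@10:L ball2:lands@11:R ball1:lands@13:R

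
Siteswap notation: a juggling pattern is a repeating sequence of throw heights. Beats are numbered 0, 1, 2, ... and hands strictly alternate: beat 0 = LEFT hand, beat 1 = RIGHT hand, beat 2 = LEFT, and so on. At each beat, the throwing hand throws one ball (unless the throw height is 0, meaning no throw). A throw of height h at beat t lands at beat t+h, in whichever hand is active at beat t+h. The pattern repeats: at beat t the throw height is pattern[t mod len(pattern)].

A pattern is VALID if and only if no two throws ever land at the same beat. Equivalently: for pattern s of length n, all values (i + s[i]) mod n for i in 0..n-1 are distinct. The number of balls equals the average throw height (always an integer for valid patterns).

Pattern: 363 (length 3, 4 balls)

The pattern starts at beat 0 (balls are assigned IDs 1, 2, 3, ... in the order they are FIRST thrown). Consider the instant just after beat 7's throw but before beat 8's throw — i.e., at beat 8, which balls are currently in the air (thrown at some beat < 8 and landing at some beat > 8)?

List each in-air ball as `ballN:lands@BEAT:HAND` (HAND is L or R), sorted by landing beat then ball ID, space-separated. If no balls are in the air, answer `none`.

Answer: ball1:lands@9:R ball4:lands@10:L ball2:lands@13:R

Derivation:
Beat 0 (L): throw ball1 h=3 -> lands@3:R; in-air after throw: [b1@3:R]
Beat 1 (R): throw ball2 h=6 -> lands@7:R; in-air after throw: [b1@3:R b2@7:R]
Beat 2 (L): throw ball3 h=3 -> lands@5:R; in-air after throw: [b1@3:R b3@5:R b2@7:R]
Beat 3 (R): throw ball1 h=3 -> lands@6:L; in-air after throw: [b3@5:R b1@6:L b2@7:R]
Beat 4 (L): throw ball4 h=6 -> lands@10:L; in-air after throw: [b3@5:R b1@6:L b2@7:R b4@10:L]
Beat 5 (R): throw ball3 h=3 -> lands@8:L; in-air after throw: [b1@6:L b2@7:R b3@8:L b4@10:L]
Beat 6 (L): throw ball1 h=3 -> lands@9:R; in-air after throw: [b2@7:R b3@8:L b1@9:R b4@10:L]
Beat 7 (R): throw ball2 h=6 -> lands@13:R; in-air after throw: [b3@8:L b1@9:R b4@10:L b2@13:R]
Beat 8 (L): throw ball3 h=3 -> lands@11:R; in-air after throw: [b1@9:R b4@10:L b3@11:R b2@13:R]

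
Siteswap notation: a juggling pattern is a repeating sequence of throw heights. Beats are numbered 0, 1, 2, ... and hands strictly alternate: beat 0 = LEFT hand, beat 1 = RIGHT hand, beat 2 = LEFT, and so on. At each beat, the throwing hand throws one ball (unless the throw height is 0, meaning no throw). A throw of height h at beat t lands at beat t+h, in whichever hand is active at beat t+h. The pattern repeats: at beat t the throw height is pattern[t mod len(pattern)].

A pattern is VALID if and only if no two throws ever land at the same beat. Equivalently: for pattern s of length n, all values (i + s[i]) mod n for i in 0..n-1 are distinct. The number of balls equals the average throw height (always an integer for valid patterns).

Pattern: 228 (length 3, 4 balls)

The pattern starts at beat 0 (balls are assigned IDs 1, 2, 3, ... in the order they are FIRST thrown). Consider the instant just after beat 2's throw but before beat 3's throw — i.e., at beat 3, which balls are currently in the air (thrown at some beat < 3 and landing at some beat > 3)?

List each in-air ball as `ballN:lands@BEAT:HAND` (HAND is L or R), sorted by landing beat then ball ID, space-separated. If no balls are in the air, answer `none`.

Beat 0 (L): throw ball1 h=2 -> lands@2:L; in-air after throw: [b1@2:L]
Beat 1 (R): throw ball2 h=2 -> lands@3:R; in-air after throw: [b1@2:L b2@3:R]
Beat 2 (L): throw ball1 h=8 -> lands@10:L; in-air after throw: [b2@3:R b1@10:L]
Beat 3 (R): throw ball2 h=2 -> lands@5:R; in-air after throw: [b2@5:R b1@10:L]

Answer: ball1:lands@10:L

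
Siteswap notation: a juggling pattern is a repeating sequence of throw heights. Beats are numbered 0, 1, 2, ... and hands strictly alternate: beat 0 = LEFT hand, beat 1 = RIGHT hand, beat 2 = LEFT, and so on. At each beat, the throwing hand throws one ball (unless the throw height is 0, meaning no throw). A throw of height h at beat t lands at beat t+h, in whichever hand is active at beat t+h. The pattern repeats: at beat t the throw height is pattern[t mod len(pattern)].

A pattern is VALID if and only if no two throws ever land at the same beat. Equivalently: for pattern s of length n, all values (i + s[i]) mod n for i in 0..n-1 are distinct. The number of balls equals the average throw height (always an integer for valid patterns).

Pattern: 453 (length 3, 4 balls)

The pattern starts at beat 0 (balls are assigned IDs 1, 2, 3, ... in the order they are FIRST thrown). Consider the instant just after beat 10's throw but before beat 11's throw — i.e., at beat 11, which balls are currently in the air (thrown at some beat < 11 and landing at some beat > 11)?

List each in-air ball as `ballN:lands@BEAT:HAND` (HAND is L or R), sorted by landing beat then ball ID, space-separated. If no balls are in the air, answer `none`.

Beat 0 (L): throw ball1 h=4 -> lands@4:L; in-air after throw: [b1@4:L]
Beat 1 (R): throw ball2 h=5 -> lands@6:L; in-air after throw: [b1@4:L b2@6:L]
Beat 2 (L): throw ball3 h=3 -> lands@5:R; in-air after throw: [b1@4:L b3@5:R b2@6:L]
Beat 3 (R): throw ball4 h=4 -> lands@7:R; in-air after throw: [b1@4:L b3@5:R b2@6:L b4@7:R]
Beat 4 (L): throw ball1 h=5 -> lands@9:R; in-air after throw: [b3@5:R b2@6:L b4@7:R b1@9:R]
Beat 5 (R): throw ball3 h=3 -> lands@8:L; in-air after throw: [b2@6:L b4@7:R b3@8:L b1@9:R]
Beat 6 (L): throw ball2 h=4 -> lands@10:L; in-air after throw: [b4@7:R b3@8:L b1@9:R b2@10:L]
Beat 7 (R): throw ball4 h=5 -> lands@12:L; in-air after throw: [b3@8:L b1@9:R b2@10:L b4@12:L]
Beat 8 (L): throw ball3 h=3 -> lands@11:R; in-air after throw: [b1@9:R b2@10:L b3@11:R b4@12:L]
Beat 9 (R): throw ball1 h=4 -> lands@13:R; in-air after throw: [b2@10:L b3@11:R b4@12:L b1@13:R]
Beat 10 (L): throw ball2 h=5 -> lands@15:R; in-air after throw: [b3@11:R b4@12:L b1@13:R b2@15:R]
Beat 11 (R): throw ball3 h=3 -> lands@14:L; in-air after throw: [b4@12:L b1@13:R b3@14:L b2@15:R]

Answer: ball4:lands@12:L ball1:lands@13:R ball2:lands@15:R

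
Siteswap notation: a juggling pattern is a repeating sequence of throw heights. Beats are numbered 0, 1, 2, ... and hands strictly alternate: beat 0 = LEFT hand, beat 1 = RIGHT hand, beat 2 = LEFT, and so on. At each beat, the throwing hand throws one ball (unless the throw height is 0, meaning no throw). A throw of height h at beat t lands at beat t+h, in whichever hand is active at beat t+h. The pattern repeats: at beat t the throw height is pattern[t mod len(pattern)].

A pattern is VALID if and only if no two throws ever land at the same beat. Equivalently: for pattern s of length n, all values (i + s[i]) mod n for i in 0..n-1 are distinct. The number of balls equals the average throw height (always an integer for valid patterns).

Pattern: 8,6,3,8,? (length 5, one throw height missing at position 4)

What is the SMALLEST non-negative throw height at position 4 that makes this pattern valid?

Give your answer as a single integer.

i=0: (0 + 8) mod 5 = 3
i=1: (1 + 6) mod 5 = 2
i=2: (2 + 3) mod 5 = 0
i=3: (3 + 8) mod 5 = 1
i=4: s[i]=? (unknown)
Known residues: [0, 1, 2, 3]; need a permutation of 0..4, so missing residue r = 4
Need (4 + s) mod 5 = 4; smallest s = (4 - 4) mod 5 = 0

Answer: 0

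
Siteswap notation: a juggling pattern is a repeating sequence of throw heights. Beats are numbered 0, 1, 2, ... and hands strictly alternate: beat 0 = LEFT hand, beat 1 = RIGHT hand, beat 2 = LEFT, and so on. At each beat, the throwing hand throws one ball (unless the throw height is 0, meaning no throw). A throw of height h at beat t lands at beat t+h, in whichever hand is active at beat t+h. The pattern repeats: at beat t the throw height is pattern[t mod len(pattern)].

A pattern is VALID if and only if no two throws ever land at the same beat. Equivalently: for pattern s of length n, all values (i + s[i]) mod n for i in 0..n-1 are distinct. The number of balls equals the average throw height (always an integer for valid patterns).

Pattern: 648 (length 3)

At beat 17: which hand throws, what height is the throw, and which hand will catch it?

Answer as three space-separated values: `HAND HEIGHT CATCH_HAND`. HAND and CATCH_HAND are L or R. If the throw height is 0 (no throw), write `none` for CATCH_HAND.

Answer: R 8 R

Derivation:
Beat 17: 17 mod 2 = 1, so hand = R
Throw height = pattern[17 mod 3] = pattern[2] = 8
Lands at beat 17+8=25, 25 mod 2 = 1, so catch hand = R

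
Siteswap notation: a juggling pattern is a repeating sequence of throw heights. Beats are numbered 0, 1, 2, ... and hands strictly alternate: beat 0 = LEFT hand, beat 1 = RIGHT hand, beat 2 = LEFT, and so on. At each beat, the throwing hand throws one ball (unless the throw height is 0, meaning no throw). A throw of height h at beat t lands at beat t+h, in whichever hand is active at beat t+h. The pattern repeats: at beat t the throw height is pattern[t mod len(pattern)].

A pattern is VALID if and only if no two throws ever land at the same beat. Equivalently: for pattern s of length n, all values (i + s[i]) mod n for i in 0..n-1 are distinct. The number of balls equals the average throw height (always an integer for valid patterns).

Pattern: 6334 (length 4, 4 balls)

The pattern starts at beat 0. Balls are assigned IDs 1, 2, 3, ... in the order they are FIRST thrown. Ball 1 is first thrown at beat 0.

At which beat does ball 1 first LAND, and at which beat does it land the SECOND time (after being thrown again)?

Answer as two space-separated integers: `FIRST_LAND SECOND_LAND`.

Answer: 6 9

Derivation:
Beat 0 (L): throw ball1 h=6 -> lands@6:L; in-air after throw: [b1@6:L]
Beat 1 (R): throw ball2 h=3 -> lands@4:L; in-air after throw: [b2@4:L b1@6:L]
Beat 2 (L): throw ball3 h=3 -> lands@5:R; in-air after throw: [b2@4:L b3@5:R b1@6:L]
Beat 3 (R): throw ball4 h=4 -> lands@7:R; in-air after throw: [b2@4:L b3@5:R b1@6:L b4@7:R]
Beat 4 (L): throw ball2 h=6 -> lands@10:L; in-air after throw: [b3@5:R b1@6:L b4@7:R b2@10:L]
Beat 5 (R): throw ball3 h=3 -> lands@8:L; in-air after throw: [b1@6:L b4@7:R b3@8:L b2@10:L]
Beat 6 (L): throw ball1 h=3 -> lands@9:R; in-air after throw: [b4@7:R b3@8:L b1@9:R b2@10:L]
Beat 7 (R): throw ball4 h=4 -> lands@11:R; in-air after throw: [b3@8:L b1@9:R b2@10:L b4@11:R]
Beat 8 (L): throw ball3 h=6 -> lands@14:L; in-air after throw: [b1@9:R b2@10:L b4@11:R b3@14:L]
Beat 9 (R): throw ball1 h=3 -> lands@12:L; in-air after throw: [b2@10:L b4@11:R b1@12:L b3@14:L]
Ball 1: thrown@0 h=6 -> first land @6; rethrown@6 h=3 -> second land @9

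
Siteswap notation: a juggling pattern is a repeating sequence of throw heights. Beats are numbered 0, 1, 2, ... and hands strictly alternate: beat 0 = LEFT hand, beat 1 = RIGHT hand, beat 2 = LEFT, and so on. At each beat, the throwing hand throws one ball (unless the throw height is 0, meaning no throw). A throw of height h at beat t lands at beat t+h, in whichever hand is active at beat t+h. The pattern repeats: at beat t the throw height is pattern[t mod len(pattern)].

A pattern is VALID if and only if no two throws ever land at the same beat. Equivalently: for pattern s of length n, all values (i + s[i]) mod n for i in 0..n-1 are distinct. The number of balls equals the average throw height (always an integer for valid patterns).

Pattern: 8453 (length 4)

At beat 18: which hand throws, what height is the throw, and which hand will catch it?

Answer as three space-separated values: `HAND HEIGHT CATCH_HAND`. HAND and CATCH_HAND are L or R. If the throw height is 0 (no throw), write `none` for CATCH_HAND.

Answer: L 5 R

Derivation:
Beat 18: 18 mod 2 = 0, so hand = L
Throw height = pattern[18 mod 4] = pattern[2] = 5
Lands at beat 18+5=23, 23 mod 2 = 1, so catch hand = R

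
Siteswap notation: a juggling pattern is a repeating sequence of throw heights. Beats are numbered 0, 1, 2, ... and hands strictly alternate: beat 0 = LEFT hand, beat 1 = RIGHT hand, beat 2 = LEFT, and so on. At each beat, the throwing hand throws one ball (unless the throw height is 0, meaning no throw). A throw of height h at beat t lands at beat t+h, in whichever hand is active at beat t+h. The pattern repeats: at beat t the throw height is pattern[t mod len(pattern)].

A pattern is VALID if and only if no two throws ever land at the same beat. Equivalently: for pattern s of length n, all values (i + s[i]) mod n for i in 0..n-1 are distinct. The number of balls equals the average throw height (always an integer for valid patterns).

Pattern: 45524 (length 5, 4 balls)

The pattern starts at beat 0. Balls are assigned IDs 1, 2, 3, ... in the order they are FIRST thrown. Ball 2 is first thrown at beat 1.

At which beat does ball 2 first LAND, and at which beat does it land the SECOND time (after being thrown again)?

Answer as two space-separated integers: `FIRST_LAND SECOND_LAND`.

Answer: 6 11

Derivation:
Beat 0 (L): throw ball1 h=4 -> lands@4:L; in-air after throw: [b1@4:L]
Beat 1 (R): throw ball2 h=5 -> lands@6:L; in-air after throw: [b1@4:L b2@6:L]
Beat 2 (L): throw ball3 h=5 -> lands@7:R; in-air after throw: [b1@4:L b2@6:L b3@7:R]
Beat 3 (R): throw ball4 h=2 -> lands@5:R; in-air after throw: [b1@4:L b4@5:R b2@6:L b3@7:R]
Beat 4 (L): throw ball1 h=4 -> lands@8:L; in-air after throw: [b4@5:R b2@6:L b3@7:R b1@8:L]
Beat 5 (R): throw ball4 h=4 -> lands@9:R; in-air after throw: [b2@6:L b3@7:R b1@8:L b4@9:R]
Beat 6 (L): throw ball2 h=5 -> lands@11:R; in-air after throw: [b3@7:R b1@8:L b4@9:R b2@11:R]
Beat 7 (R): throw ball3 h=5 -> lands@12:L; in-air after throw: [b1@8:L b4@9:R b2@11:R b3@12:L]
Beat 8 (L): throw ball1 h=2 -> lands@10:L; in-air after throw: [b4@9:R b1@10:L b2@11:R b3@12:L]
Beat 9 (R): throw ball4 h=4 -> lands@13:R; in-air after throw: [b1@10:L b2@11:R b3@12:L b4@13:R]
Beat 10 (L): throw ball1 h=4 -> lands@14:L; in-air after throw: [b2@11:R b3@12:L b4@13:R b1@14:L]
Beat 11 (R): throw ball2 h=5 -> lands@16:L; in-air after throw: [b3@12:L b4@13:R b1@14:L b2@16:L]
Ball 2: thrown@1 h=5 -> first land @6; rethrown@6 h=5 -> second land @11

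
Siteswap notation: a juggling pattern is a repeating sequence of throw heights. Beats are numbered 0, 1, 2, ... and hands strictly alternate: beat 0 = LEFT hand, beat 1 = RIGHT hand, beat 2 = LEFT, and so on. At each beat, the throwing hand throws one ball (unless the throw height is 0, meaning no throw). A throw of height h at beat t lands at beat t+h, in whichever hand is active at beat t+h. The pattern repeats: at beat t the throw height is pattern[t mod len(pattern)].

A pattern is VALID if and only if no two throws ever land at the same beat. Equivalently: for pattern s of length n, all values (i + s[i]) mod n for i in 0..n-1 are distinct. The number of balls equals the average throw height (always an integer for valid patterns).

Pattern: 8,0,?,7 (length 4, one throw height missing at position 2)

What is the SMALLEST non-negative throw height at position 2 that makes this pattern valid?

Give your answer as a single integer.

i=0: (0 + 8) mod 4 = 0
i=1: (1 + 0) mod 4 = 1
i=2: s[i]=? (unknown)
i=3: (3 + 7) mod 4 = 2
Known residues: [0, 1, 2]; need a permutation of 0..3, so missing residue r = 3
Need (2 + s) mod 4 = 3; smallest s = (3 - 2) mod 4 = 1

Answer: 1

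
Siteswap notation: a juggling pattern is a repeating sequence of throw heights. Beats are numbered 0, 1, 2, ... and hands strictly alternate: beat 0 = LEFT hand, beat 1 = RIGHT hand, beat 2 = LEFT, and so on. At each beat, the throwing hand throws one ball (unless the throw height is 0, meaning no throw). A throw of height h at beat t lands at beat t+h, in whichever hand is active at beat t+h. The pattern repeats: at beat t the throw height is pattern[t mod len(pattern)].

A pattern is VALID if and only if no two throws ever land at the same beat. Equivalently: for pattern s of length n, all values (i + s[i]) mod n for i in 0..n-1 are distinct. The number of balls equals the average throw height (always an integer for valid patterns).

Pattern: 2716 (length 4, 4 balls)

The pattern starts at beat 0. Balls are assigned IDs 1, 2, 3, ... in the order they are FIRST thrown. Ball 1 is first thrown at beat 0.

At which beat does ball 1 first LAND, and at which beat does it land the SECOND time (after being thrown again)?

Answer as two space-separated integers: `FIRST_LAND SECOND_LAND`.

Beat 0 (L): throw ball1 h=2 -> lands@2:L; in-air after throw: [b1@2:L]
Beat 1 (R): throw ball2 h=7 -> lands@8:L; in-air after throw: [b1@2:L b2@8:L]
Beat 2 (L): throw ball1 h=1 -> lands@3:R; in-air after throw: [b1@3:R b2@8:L]
Beat 3 (R): throw ball1 h=6 -> lands@9:R; in-air after throw: [b2@8:L b1@9:R]
Ball 1: thrown@0 h=2 -> first land @2; rethrown@2 h=1 -> second land @3

Answer: 2 3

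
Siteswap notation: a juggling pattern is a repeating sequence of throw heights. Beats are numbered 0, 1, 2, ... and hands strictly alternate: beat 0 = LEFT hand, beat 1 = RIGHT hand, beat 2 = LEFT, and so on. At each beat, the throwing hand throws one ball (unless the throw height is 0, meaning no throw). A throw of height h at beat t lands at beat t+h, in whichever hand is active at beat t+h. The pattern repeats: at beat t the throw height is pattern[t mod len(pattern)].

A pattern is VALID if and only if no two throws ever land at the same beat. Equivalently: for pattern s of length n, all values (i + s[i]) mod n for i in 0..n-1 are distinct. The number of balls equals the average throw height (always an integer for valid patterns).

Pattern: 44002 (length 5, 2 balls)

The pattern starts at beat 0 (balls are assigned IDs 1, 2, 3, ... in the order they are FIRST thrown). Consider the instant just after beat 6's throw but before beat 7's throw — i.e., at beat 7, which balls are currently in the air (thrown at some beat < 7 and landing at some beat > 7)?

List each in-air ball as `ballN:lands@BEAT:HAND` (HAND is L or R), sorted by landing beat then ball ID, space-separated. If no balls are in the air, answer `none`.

Beat 0 (L): throw ball1 h=4 -> lands@4:L; in-air after throw: [b1@4:L]
Beat 1 (R): throw ball2 h=4 -> lands@5:R; in-air after throw: [b1@4:L b2@5:R]
Beat 4 (L): throw ball1 h=2 -> lands@6:L; in-air after throw: [b2@5:R b1@6:L]
Beat 5 (R): throw ball2 h=4 -> lands@9:R; in-air after throw: [b1@6:L b2@9:R]
Beat 6 (L): throw ball1 h=4 -> lands@10:L; in-air after throw: [b2@9:R b1@10:L]

Answer: ball2:lands@9:R ball1:lands@10:L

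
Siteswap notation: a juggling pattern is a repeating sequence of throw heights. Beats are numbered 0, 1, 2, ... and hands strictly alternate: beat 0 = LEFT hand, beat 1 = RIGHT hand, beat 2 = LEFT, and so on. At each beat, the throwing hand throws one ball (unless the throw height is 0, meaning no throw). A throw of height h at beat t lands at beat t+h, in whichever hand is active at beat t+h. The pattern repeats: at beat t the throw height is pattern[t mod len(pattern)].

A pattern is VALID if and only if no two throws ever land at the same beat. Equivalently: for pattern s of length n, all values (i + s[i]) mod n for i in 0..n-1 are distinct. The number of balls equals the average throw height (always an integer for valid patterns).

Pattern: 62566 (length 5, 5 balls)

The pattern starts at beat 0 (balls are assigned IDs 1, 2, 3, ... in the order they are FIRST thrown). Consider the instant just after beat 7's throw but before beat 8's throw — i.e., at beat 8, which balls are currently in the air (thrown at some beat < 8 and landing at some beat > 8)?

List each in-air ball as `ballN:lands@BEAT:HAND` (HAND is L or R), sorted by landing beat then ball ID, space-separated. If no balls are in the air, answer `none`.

Answer: ball2:lands@9:R ball4:lands@10:L ball5:lands@11:R ball3:lands@12:L

Derivation:
Beat 0 (L): throw ball1 h=6 -> lands@6:L; in-air after throw: [b1@6:L]
Beat 1 (R): throw ball2 h=2 -> lands@3:R; in-air after throw: [b2@3:R b1@6:L]
Beat 2 (L): throw ball3 h=5 -> lands@7:R; in-air after throw: [b2@3:R b1@6:L b3@7:R]
Beat 3 (R): throw ball2 h=6 -> lands@9:R; in-air after throw: [b1@6:L b3@7:R b2@9:R]
Beat 4 (L): throw ball4 h=6 -> lands@10:L; in-air after throw: [b1@6:L b3@7:R b2@9:R b4@10:L]
Beat 5 (R): throw ball5 h=6 -> lands@11:R; in-air after throw: [b1@6:L b3@7:R b2@9:R b4@10:L b5@11:R]
Beat 6 (L): throw ball1 h=2 -> lands@8:L; in-air after throw: [b3@7:R b1@8:L b2@9:R b4@10:L b5@11:R]
Beat 7 (R): throw ball3 h=5 -> lands@12:L; in-air after throw: [b1@8:L b2@9:R b4@10:L b5@11:R b3@12:L]
Beat 8 (L): throw ball1 h=6 -> lands@14:L; in-air after throw: [b2@9:R b4@10:L b5@11:R b3@12:L b1@14:L]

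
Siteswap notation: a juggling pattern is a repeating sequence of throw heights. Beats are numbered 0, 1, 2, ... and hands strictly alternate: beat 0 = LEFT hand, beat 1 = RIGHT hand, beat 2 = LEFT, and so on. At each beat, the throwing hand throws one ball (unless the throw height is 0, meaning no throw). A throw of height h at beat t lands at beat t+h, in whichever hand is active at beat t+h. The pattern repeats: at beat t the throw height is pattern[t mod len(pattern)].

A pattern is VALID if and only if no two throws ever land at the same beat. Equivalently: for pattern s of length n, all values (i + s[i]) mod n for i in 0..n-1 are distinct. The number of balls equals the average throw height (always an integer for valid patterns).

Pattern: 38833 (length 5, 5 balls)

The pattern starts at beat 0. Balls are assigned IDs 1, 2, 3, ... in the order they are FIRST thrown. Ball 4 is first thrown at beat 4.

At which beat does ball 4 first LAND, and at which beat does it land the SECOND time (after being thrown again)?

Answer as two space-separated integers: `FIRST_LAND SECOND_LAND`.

Answer: 7 15

Derivation:
Beat 0 (L): throw ball1 h=3 -> lands@3:R; in-air after throw: [b1@3:R]
Beat 1 (R): throw ball2 h=8 -> lands@9:R; in-air after throw: [b1@3:R b2@9:R]
Beat 2 (L): throw ball3 h=8 -> lands@10:L; in-air after throw: [b1@3:R b2@9:R b3@10:L]
Beat 3 (R): throw ball1 h=3 -> lands@6:L; in-air after throw: [b1@6:L b2@9:R b3@10:L]
Beat 4 (L): throw ball4 h=3 -> lands@7:R; in-air after throw: [b1@6:L b4@7:R b2@9:R b3@10:L]
Beat 5 (R): throw ball5 h=3 -> lands@8:L; in-air after throw: [b1@6:L b4@7:R b5@8:L b2@9:R b3@10:L]
Beat 6 (L): throw ball1 h=8 -> lands@14:L; in-air after throw: [b4@7:R b5@8:L b2@9:R b3@10:L b1@14:L]
Beat 7 (R): throw ball4 h=8 -> lands@15:R; in-air after throw: [b5@8:L b2@9:R b3@10:L b1@14:L b4@15:R]
Beat 8 (L): throw ball5 h=3 -> lands@11:R; in-air after throw: [b2@9:R b3@10:L b5@11:R b1@14:L b4@15:R]
Beat 9 (R): throw ball2 h=3 -> lands@12:L; in-air after throw: [b3@10:L b5@11:R b2@12:L b1@14:L b4@15:R]
Beat 10 (L): throw ball3 h=3 -> lands@13:R; in-air after throw: [b5@11:R b2@12:L b3@13:R b1@14:L b4@15:R]
Beat 11 (R): throw ball5 h=8 -> lands@19:R; in-air after throw: [b2@12:L b3@13:R b1@14:L b4@15:R b5@19:R]
Beat 12 (L): throw ball2 h=8 -> lands@20:L; in-air after throw: [b3@13:R b1@14:L b4@15:R b5@19:R b2@20:L]
Beat 13 (R): throw ball3 h=3 -> lands@16:L; in-air after throw: [b1@14:L b4@15:R b3@16:L b5@19:R b2@20:L]
Beat 14 (L): throw ball1 h=3 -> lands@17:R; in-air after throw: [b4@15:R b3@16:L b1@17:R b5@19:R b2@20:L]
Beat 15 (R): throw ball4 h=3 -> lands@18:L; in-air after throw: [b3@16:L b1@17:R b4@18:L b5@19:R b2@20:L]
Ball 4: thrown@4 h=3 -> first land @7; rethrown@7 h=8 -> second land @15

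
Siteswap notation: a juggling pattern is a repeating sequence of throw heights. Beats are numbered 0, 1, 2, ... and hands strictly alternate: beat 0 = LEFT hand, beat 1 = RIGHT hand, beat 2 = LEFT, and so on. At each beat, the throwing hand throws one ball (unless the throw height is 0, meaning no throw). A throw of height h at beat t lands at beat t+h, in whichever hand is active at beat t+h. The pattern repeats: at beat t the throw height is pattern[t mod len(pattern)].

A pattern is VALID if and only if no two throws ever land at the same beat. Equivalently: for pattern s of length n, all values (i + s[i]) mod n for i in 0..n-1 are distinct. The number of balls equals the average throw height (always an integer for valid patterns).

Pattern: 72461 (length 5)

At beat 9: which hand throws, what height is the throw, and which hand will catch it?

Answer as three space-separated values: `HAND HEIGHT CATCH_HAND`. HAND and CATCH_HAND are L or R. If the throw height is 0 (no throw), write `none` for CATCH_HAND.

Answer: R 1 L

Derivation:
Beat 9: 9 mod 2 = 1, so hand = R
Throw height = pattern[9 mod 5] = pattern[4] = 1
Lands at beat 9+1=10, 10 mod 2 = 0, so catch hand = L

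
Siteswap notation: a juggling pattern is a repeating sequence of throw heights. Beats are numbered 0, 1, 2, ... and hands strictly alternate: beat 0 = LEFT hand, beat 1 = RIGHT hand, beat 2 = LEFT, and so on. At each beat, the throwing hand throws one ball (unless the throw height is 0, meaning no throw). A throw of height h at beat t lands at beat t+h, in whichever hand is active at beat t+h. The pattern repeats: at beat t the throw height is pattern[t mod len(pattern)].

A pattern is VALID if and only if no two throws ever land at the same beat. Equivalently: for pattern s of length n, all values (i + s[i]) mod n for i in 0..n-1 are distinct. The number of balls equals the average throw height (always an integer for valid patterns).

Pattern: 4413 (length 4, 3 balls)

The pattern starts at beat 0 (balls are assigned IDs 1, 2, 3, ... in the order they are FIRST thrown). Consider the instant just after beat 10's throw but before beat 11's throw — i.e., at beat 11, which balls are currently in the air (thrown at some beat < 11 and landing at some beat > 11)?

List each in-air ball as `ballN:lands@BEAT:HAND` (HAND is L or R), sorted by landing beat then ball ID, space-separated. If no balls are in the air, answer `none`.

Answer: ball1:lands@12:L ball2:lands@13:R

Derivation:
Beat 0 (L): throw ball1 h=4 -> lands@4:L; in-air after throw: [b1@4:L]
Beat 1 (R): throw ball2 h=4 -> lands@5:R; in-air after throw: [b1@4:L b2@5:R]
Beat 2 (L): throw ball3 h=1 -> lands@3:R; in-air after throw: [b3@3:R b1@4:L b2@5:R]
Beat 3 (R): throw ball3 h=3 -> lands@6:L; in-air after throw: [b1@4:L b2@5:R b3@6:L]
Beat 4 (L): throw ball1 h=4 -> lands@8:L; in-air after throw: [b2@5:R b3@6:L b1@8:L]
Beat 5 (R): throw ball2 h=4 -> lands@9:R; in-air after throw: [b3@6:L b1@8:L b2@9:R]
Beat 6 (L): throw ball3 h=1 -> lands@7:R; in-air after throw: [b3@7:R b1@8:L b2@9:R]
Beat 7 (R): throw ball3 h=3 -> lands@10:L; in-air after throw: [b1@8:L b2@9:R b3@10:L]
Beat 8 (L): throw ball1 h=4 -> lands@12:L; in-air after throw: [b2@9:R b3@10:L b1@12:L]
Beat 9 (R): throw ball2 h=4 -> lands@13:R; in-air after throw: [b3@10:L b1@12:L b2@13:R]
Beat 10 (L): throw ball3 h=1 -> lands@11:R; in-air after throw: [b3@11:R b1@12:L b2@13:R]
Beat 11 (R): throw ball3 h=3 -> lands@14:L; in-air after throw: [b1@12:L b2@13:R b3@14:L]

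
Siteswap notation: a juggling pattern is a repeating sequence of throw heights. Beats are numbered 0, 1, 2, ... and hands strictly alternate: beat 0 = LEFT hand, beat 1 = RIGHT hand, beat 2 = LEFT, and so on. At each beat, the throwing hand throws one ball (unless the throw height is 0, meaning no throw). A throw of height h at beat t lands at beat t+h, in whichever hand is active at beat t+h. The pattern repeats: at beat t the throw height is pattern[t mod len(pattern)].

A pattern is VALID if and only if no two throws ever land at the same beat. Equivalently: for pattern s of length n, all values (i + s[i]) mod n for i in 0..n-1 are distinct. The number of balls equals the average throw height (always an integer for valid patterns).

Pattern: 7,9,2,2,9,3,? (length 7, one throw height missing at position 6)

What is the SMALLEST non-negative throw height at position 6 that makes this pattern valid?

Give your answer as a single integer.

i=0: (0 + 7) mod 7 = 0
i=1: (1 + 9) mod 7 = 3
i=2: (2 + 2) mod 7 = 4
i=3: (3 + 2) mod 7 = 5
i=4: (4 + 9) mod 7 = 6
i=5: (5 + 3) mod 7 = 1
i=6: s[i]=? (unknown)
Known residues: [0, 1, 3, 4, 5, 6]; need a permutation of 0..6, so missing residue r = 2
Need (6 + s) mod 7 = 2; smallest s = (2 - 6) mod 7 = 3

Answer: 3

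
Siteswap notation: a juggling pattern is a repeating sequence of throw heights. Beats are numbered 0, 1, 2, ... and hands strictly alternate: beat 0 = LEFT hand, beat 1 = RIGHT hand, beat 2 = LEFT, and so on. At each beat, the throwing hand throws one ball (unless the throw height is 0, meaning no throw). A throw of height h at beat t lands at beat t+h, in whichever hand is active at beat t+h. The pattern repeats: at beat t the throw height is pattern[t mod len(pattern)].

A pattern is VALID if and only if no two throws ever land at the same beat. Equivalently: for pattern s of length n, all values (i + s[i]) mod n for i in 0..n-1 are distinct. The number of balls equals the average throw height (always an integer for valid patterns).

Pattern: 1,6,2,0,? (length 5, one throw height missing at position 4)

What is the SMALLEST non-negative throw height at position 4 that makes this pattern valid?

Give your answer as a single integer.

Answer: 1

Derivation:
i=0: (0 + 1) mod 5 = 1
i=1: (1 + 6) mod 5 = 2
i=2: (2 + 2) mod 5 = 4
i=3: (3 + 0) mod 5 = 3
i=4: s[i]=? (unknown)
Known residues: [1, 2, 3, 4]; need a permutation of 0..4, so missing residue r = 0
Need (4 + s) mod 5 = 0; smallest s = (0 - 4) mod 5 = 1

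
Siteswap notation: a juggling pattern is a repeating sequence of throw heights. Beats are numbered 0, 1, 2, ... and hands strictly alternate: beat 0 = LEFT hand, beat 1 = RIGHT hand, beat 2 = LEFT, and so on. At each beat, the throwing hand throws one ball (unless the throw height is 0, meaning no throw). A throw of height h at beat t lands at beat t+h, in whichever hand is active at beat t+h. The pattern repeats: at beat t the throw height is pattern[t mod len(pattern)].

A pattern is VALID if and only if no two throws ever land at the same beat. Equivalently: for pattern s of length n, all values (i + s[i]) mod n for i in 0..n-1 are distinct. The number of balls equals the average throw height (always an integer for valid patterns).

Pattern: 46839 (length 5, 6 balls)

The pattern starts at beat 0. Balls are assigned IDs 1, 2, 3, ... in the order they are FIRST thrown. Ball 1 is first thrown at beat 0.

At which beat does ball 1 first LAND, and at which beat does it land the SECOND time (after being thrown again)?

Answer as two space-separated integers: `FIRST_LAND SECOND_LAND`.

Beat 0 (L): throw ball1 h=4 -> lands@4:L; in-air after throw: [b1@4:L]
Beat 1 (R): throw ball2 h=6 -> lands@7:R; in-air after throw: [b1@4:L b2@7:R]
Beat 2 (L): throw ball3 h=8 -> lands@10:L; in-air after throw: [b1@4:L b2@7:R b3@10:L]
Beat 3 (R): throw ball4 h=3 -> lands@6:L; in-air after throw: [b1@4:L b4@6:L b2@7:R b3@10:L]
Beat 4 (L): throw ball1 h=9 -> lands@13:R; in-air after throw: [b4@6:L b2@7:R b3@10:L b1@13:R]
Beat 5 (R): throw ball5 h=4 -> lands@9:R; in-air after throw: [b4@6:L b2@7:R b5@9:R b3@10:L b1@13:R]
Beat 6 (L): throw ball4 h=6 -> lands@12:L; in-air after throw: [b2@7:R b5@9:R b3@10:L b4@12:L b1@13:R]
Beat 7 (R): throw ball2 h=8 -> lands@15:R; in-air after throw: [b5@9:R b3@10:L b4@12:L b1@13:R b2@15:R]
Beat 8 (L): throw ball6 h=3 -> lands@11:R; in-air after throw: [b5@9:R b3@10:L b6@11:R b4@12:L b1@13:R b2@15:R]
Beat 9 (R): throw ball5 h=9 -> lands@18:L; in-air after throw: [b3@10:L b6@11:R b4@12:L b1@13:R b2@15:R b5@18:L]
Beat 10 (L): throw ball3 h=4 -> lands@14:L; in-air after throw: [b6@11:R b4@12:L b1@13:R b3@14:L b2@15:R b5@18:L]
Beat 11 (R): throw ball6 h=6 -> lands@17:R; in-air after throw: [b4@12:L b1@13:R b3@14:L b2@15:R b6@17:R b5@18:L]
Beat 12 (L): throw ball4 h=8 -> lands@20:L; in-air after throw: [b1@13:R b3@14:L b2@15:R b6@17:R b5@18:L b4@20:L]
Beat 13 (R): throw ball1 h=3 -> lands@16:L; in-air after throw: [b3@14:L b2@15:R b1@16:L b6@17:R b5@18:L b4@20:L]
Ball 1: thrown@0 h=4 -> first land @4; rethrown@4 h=9 -> second land @13

Answer: 4 13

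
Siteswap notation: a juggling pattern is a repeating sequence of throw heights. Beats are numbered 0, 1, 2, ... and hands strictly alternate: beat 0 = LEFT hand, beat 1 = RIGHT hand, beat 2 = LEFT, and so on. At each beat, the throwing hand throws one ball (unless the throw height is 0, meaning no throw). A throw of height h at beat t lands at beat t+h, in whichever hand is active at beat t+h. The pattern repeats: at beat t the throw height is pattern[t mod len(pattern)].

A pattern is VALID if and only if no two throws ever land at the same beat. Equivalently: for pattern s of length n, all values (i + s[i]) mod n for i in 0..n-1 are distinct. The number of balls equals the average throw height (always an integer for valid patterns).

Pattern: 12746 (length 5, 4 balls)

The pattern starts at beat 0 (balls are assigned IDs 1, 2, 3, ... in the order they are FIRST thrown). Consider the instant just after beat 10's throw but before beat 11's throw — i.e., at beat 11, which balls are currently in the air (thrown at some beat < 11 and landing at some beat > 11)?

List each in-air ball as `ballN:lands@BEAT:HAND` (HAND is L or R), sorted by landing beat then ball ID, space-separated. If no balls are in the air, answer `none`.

Beat 0 (L): throw ball1 h=1 -> lands@1:R; in-air after throw: [b1@1:R]
Beat 1 (R): throw ball1 h=2 -> lands@3:R; in-air after throw: [b1@3:R]
Beat 2 (L): throw ball2 h=7 -> lands@9:R; in-air after throw: [b1@3:R b2@9:R]
Beat 3 (R): throw ball1 h=4 -> lands@7:R; in-air after throw: [b1@7:R b2@9:R]
Beat 4 (L): throw ball3 h=6 -> lands@10:L; in-air after throw: [b1@7:R b2@9:R b3@10:L]
Beat 5 (R): throw ball4 h=1 -> lands@6:L; in-air after throw: [b4@6:L b1@7:R b2@9:R b3@10:L]
Beat 6 (L): throw ball4 h=2 -> lands@8:L; in-air after throw: [b1@7:R b4@8:L b2@9:R b3@10:L]
Beat 7 (R): throw ball1 h=7 -> lands@14:L; in-air after throw: [b4@8:L b2@9:R b3@10:L b1@14:L]
Beat 8 (L): throw ball4 h=4 -> lands@12:L; in-air after throw: [b2@9:R b3@10:L b4@12:L b1@14:L]
Beat 9 (R): throw ball2 h=6 -> lands@15:R; in-air after throw: [b3@10:L b4@12:L b1@14:L b2@15:R]
Beat 10 (L): throw ball3 h=1 -> lands@11:R; in-air after throw: [b3@11:R b4@12:L b1@14:L b2@15:R]
Beat 11 (R): throw ball3 h=2 -> lands@13:R; in-air after throw: [b4@12:L b3@13:R b1@14:L b2@15:R]

Answer: ball4:lands@12:L ball1:lands@14:L ball2:lands@15:R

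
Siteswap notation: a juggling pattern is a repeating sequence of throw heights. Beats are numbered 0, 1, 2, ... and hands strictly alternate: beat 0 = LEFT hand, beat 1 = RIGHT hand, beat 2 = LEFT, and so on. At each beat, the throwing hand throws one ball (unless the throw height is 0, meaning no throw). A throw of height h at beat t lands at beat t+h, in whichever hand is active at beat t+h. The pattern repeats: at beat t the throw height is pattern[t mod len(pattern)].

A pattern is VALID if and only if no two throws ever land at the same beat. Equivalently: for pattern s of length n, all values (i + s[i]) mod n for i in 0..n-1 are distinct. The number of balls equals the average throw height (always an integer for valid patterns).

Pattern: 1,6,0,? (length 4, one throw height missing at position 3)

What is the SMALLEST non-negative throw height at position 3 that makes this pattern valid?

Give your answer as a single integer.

Answer: 1

Derivation:
i=0: (0 + 1) mod 4 = 1
i=1: (1 + 6) mod 4 = 3
i=2: (2 + 0) mod 4 = 2
i=3: s[i]=? (unknown)
Known residues: [1, 2, 3]; need a permutation of 0..3, so missing residue r = 0
Need (3 + s) mod 4 = 0; smallest s = (0 - 3) mod 4 = 1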